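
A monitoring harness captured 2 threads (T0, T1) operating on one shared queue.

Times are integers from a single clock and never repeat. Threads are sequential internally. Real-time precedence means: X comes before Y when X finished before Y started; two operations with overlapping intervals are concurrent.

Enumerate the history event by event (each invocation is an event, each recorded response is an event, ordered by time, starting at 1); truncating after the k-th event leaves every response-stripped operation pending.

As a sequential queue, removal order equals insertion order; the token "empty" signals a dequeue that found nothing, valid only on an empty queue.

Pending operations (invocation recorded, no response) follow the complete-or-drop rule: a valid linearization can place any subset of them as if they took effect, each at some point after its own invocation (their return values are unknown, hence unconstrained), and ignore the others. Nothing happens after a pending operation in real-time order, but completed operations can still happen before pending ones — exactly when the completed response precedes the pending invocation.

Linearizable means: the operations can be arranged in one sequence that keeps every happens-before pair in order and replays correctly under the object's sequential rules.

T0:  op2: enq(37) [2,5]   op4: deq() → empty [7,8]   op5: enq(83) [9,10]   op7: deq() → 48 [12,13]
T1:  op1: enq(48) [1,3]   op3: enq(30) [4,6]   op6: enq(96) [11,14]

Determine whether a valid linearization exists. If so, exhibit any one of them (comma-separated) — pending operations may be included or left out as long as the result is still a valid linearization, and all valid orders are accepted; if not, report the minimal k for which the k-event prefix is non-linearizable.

not linearizable — minimal violating prefix: 8 events

already the first 8 events (up to op4's response at time 8) admit no linearization; the first 7 still do
3 orders of the 4 completed queue ops respect real time; none is legal
one such order, op1, op2, op3, op4, breaks at step 4 where op4 deq() → empty is illegal
one such order, op1, op3, op2, op4, breaks at step 4 where op4 deq() → empty is illegal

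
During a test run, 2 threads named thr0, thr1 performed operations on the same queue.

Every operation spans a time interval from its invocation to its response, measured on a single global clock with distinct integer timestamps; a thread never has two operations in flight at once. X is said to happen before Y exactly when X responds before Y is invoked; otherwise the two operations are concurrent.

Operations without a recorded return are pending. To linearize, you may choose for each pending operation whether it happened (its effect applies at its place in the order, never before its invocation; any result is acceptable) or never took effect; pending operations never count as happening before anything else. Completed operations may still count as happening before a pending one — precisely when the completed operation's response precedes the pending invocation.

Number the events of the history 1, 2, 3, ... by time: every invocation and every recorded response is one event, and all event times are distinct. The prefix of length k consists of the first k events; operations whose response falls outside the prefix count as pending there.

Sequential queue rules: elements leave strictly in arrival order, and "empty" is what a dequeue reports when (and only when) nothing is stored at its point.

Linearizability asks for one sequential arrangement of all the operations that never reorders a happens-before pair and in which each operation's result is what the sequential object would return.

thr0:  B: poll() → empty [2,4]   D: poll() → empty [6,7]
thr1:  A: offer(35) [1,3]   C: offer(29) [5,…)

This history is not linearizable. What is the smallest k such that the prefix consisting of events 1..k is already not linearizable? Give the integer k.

7

events 1..6 are linearizable; a witness order is B, A:
1. B poll() → empty, leaving queue <>
2. A offer(35), leaving queue <35>
at event 7 (D's time-7 response) nothing linearizes any more
no completion choice of the 1 pending operation (C) rescues it — every subset was tried
for example A, B, D (pending dropped) fails at step 2: B poll() → empty is not legal there
for example B, A, D (pending dropped) fails at step 3: D poll() → empty is not legal there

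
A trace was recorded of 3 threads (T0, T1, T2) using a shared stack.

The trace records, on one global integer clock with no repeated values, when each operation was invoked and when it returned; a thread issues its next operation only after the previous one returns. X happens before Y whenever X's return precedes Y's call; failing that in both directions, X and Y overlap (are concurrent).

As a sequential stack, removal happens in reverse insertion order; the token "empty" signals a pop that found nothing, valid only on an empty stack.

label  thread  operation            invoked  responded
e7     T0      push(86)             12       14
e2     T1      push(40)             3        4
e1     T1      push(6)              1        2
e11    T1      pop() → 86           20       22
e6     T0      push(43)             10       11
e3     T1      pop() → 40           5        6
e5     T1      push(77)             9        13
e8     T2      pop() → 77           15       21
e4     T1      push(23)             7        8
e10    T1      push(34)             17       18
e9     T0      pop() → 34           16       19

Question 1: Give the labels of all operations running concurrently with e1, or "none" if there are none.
Answer: none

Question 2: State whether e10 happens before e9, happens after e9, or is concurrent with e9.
Answer: concurrent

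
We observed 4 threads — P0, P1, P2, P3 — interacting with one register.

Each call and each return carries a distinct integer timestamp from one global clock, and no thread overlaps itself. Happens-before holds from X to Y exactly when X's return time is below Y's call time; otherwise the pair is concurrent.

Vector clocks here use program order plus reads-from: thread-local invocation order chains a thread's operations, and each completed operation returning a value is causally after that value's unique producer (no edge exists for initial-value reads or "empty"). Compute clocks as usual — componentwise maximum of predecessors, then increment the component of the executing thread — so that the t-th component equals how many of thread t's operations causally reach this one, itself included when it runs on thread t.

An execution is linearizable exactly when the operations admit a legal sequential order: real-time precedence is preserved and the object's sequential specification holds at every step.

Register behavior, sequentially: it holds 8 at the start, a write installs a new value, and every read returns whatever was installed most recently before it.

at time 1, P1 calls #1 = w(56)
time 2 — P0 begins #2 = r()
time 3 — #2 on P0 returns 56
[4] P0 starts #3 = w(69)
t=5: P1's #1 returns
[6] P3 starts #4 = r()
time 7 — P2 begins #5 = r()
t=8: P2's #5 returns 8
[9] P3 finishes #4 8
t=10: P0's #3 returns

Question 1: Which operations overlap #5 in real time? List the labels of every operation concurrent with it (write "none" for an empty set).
#5 runs from 7 to 8; window-overlapping ops are concurrent
#1 [1,5]: before
#2 [2,3]: before
#3 [4,10]: concurrent
#4 [6,9]: concurrent

#3, #4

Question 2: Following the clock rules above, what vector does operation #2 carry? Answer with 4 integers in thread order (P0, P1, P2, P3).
#4 (invocation 6): nothing precedes it; P3's component alone gives (0, 0, 0, 1)
#5 (invocation 7): nothing precedes it; P2's component alone gives (0, 0, 1, 0)
#1 (invocation 1): nothing precedes it; P1's component alone gives (0, 1, 0, 0)
from VC(#1)=(0, 1, 0, 0), #2 (invoked 2) maxes components and bumps P0 → (1, 1, 0, 0)
from VC(#2)=(1, 1, 0, 0), #3 (invoked 4) maxes components and bumps P0 → (2, 1, 0, 0)
target: VC(#2) = (1, 1, 0, 0)

(1, 1, 0, 0)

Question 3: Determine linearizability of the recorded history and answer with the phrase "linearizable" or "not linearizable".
prefix check: 1..7 passes, 1..8 fails once #5's time-8 response joins
real-time-consistent orders of the 3 completed operations: 2 — all fail the register replay
every completion of the 2 pending operations (#3, #4) was checked; none linearizes
take #1, #2, #5 (pending dropped): step 3 already fails, because #5 r() → 8 cannot occur there
take #2, #1, #5 (pending dropped): step 1 already fails, because #2 r() → 56 cannot occur there

not linearizable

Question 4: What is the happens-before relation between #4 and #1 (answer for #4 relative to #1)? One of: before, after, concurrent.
#4 spans [6,9], #1 spans [1,5]
resp(#1)=5 < inv(#4)=6

after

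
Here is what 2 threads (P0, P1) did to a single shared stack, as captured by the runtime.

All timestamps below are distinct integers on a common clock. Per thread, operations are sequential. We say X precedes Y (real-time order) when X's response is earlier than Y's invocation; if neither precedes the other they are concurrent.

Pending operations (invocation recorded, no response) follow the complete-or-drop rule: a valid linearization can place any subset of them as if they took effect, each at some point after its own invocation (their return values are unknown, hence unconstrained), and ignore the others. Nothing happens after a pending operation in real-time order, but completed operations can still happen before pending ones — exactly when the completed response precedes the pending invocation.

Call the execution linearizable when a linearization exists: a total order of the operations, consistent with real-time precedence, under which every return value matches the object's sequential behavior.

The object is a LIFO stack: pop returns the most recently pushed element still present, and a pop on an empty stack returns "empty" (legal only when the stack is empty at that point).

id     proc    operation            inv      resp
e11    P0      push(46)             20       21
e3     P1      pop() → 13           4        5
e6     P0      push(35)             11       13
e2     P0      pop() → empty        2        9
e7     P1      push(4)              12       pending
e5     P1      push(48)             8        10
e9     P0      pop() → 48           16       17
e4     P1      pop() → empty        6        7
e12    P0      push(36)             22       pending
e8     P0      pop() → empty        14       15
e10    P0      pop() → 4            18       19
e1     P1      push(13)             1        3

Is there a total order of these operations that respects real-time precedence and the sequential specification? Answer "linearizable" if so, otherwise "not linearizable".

events 1..14 are fine; event 15 — the response of e8 at time 15 — makes the prefix non-linearizable
checked exhaustively: 5 real-time-consistent orders of 7 completed operations, zero legal stack replays
no completion choice of the 1 pending operation (e7) rescues it — every subset was tried
sample order e1, e2, e3, e4, e5, e6, e8 (pending dropped) stalls at step 2 — e2 pop() → empty has no legal effect
sample order e1, e3, e2, e4, e5, e6, e8 (pending dropped) stalls at step 7 — e8 pop() → empty has no legal effect

not linearizable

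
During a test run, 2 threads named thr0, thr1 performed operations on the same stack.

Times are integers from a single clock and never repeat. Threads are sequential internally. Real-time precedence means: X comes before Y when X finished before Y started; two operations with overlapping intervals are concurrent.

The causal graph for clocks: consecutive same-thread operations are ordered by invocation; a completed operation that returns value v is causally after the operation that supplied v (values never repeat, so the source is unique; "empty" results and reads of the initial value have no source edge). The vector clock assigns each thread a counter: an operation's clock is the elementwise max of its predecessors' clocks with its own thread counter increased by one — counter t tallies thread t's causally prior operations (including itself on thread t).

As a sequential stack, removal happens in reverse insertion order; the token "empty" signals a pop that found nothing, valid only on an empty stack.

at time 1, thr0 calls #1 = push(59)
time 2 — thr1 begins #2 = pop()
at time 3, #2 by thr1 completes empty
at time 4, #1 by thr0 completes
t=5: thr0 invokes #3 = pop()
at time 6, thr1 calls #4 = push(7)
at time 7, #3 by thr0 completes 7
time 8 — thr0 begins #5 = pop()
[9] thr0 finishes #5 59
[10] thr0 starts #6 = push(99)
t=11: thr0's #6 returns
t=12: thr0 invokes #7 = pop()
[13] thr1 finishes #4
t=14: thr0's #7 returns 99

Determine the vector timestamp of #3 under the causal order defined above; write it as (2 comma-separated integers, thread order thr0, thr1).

no predecessors for #2 (invoked 2): thr1 increments from zero → (0, 1)
no predecessors for #1 (invoked 1): thr0 increments from zero → (1, 0)
VC(#4, invoked at 6): max of VC(#2)=(0, 1), then +1 on thread thr1 → (0, 2)
VC(#3, invoked at 5): max of VC(#1)=(1, 0), VC(#4)=(0, 2), then +1 on thread thr0 → (2, 2)
VC(#5, invoked at 8): max of VC(#1)=(1, 0), VC(#3)=(2, 2), then +1 on thread thr0 → (3, 2)
VC(#6, invoked at 10): max of VC(#5)=(3, 2), then +1 on thread thr0 → (4, 2)
VC(#7, invoked at 12): max of VC(#6)=(4, 2), then +1 on thread thr0 → (5, 2)
target: VC(#3) = (2, 2)

(2, 2)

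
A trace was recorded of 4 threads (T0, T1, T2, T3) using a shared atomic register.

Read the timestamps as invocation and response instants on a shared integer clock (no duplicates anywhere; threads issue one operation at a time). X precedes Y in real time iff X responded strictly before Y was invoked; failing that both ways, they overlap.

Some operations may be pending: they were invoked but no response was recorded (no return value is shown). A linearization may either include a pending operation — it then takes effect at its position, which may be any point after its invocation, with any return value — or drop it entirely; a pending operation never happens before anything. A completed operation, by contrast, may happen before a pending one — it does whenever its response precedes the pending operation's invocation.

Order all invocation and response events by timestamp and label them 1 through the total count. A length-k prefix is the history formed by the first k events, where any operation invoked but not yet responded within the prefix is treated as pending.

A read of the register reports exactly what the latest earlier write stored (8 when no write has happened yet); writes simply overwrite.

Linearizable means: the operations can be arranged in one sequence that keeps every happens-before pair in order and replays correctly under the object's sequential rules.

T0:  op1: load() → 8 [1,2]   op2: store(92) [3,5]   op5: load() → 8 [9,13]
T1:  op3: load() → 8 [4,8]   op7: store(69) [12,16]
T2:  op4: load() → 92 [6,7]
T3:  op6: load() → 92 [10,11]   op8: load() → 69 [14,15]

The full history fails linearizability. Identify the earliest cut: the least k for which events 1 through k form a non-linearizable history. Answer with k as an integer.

13

a valid linearization of events 1..12 exists, for instance op1, op3, op2, op4, op5, op6:
1. op1 load() → 8, leaving value 8
2. op3 load() → 8, leaving value 8
3. op2 store(92), leaving value 92
4. op4 load() → 92, leaving value 92
5. op5 load() (pending, included), leaving value 92
6. op6 load() → 92, leaving value 92
include event 13 — op5 responding at 13 — and every candidate order breaks
no completion choice of the 1 pending operation (op7) rescues it — every subset was tried
sample order op1, op2, op3, op4, op5, op6 (pending dropped) stalls at step 3 — op3 load() → 8 has no legal effect
sample order op1, op2, op3, op4, op6, op5 (pending dropped) stalls at step 3 — op3 load() → 8 has no legal effect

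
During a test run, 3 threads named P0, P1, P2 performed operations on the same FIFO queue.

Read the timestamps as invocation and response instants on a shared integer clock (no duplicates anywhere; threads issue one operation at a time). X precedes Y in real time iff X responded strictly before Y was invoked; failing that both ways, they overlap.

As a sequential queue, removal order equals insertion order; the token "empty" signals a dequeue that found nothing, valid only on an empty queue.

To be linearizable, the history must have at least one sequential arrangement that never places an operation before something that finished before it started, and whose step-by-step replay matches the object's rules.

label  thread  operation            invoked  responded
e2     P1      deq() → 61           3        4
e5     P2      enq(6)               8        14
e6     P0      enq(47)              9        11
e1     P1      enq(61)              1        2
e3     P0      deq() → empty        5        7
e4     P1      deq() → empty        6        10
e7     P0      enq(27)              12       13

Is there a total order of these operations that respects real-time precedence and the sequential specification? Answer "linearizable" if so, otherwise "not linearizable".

witness order: e1, e2, e3, e4, e5, e6, e7
step 1: e1 enq(61) — queue <61>
step 2: e2 deq() → 61 — queue <>
step 3: e3 deq() → empty — queue <>
step 4: e4 deq() → empty — queue <>
step 5: e5 enq(6) — queue <6>
step 6: e6 enq(47) — queue <6,47>
step 7: e7 enq(27) — queue <6,47,27>

linearizable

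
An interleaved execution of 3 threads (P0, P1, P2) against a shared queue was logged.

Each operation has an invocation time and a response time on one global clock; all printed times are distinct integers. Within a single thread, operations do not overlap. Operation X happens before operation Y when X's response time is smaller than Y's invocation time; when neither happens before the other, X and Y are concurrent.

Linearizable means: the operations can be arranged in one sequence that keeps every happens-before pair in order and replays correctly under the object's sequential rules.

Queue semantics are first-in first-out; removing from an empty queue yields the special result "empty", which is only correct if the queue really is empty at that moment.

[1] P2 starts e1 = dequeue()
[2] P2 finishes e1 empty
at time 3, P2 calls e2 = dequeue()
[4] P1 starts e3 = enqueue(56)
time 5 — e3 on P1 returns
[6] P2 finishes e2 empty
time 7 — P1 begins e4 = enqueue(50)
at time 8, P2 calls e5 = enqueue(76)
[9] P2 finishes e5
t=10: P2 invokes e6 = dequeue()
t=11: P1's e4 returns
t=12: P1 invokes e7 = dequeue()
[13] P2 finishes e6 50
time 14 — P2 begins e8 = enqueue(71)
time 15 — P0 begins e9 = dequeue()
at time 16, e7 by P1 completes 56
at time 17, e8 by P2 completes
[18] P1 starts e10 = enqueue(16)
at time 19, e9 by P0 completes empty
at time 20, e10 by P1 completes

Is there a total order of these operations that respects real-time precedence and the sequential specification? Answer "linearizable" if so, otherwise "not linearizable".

cut after 18 events: linearizable; cut after 19 events (e9 responds, time 19): not linearizable
every one of the 44 real-time-consistent orders over 9 completed queue ops fails the sequential spec
no escape via the 1 pending operation (e10): every completion choice fails
sample order e1, e2, e3, e4, e5, e6, e7, e8, e9 (pending dropped) stalls at step 6 — e6 dequeue() → 50 has no legal effect
sample order e1, e2, e3, e4, e5, e6, e7, e9, e8 (pending dropped) stalls at step 6 — e6 dequeue() → 50 has no legal effect

not linearizable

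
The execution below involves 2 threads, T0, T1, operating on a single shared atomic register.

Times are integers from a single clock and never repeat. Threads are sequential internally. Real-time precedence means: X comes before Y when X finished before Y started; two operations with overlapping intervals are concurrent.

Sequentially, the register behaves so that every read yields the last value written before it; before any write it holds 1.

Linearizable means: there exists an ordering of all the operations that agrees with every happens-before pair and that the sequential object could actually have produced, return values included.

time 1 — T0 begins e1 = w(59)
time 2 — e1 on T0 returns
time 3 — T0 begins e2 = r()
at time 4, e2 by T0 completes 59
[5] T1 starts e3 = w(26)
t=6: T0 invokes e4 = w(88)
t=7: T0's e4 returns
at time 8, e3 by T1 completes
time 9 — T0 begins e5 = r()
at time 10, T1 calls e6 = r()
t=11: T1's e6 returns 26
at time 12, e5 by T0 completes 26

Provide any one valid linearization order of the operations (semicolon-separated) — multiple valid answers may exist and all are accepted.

step 1: e1 w(59) — value 59
step 2: e2 r() → 59 — value 59
step 3: e4 w(88) — value 88
step 4: e3 w(26) — value 26
step 5: e5 r() → 26 — value 26
step 6: e6 r() → 26 — value 26

e1; e2; e4; e3; e5; e6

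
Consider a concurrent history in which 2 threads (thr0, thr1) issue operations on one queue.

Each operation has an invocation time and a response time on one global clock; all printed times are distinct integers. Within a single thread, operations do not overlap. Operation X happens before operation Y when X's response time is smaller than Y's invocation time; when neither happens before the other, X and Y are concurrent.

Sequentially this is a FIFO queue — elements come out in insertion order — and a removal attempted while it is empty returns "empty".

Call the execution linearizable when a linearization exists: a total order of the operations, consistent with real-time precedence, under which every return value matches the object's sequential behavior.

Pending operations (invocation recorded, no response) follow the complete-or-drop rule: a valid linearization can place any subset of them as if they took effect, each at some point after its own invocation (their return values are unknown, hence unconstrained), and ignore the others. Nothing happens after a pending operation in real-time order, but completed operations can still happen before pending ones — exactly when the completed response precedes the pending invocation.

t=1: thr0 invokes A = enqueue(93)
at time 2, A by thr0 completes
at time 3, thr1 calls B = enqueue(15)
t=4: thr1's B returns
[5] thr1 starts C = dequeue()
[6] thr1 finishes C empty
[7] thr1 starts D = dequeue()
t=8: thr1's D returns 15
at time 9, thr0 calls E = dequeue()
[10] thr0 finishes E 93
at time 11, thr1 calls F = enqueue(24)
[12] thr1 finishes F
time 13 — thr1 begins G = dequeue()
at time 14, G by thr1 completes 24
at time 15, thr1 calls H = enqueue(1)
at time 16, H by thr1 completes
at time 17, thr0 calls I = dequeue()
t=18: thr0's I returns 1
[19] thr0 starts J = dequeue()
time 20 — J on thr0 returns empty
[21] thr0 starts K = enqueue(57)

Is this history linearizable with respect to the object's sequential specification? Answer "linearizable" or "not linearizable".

not linearizable

through event 5 a valid linearization exists; event 6 (C responding at time 6) ends that
the completed operations (3 total) allow one real-time order; the queue replay rejects it
take A, B, C: step 3 already fails, because C dequeue() → empty cannot occur there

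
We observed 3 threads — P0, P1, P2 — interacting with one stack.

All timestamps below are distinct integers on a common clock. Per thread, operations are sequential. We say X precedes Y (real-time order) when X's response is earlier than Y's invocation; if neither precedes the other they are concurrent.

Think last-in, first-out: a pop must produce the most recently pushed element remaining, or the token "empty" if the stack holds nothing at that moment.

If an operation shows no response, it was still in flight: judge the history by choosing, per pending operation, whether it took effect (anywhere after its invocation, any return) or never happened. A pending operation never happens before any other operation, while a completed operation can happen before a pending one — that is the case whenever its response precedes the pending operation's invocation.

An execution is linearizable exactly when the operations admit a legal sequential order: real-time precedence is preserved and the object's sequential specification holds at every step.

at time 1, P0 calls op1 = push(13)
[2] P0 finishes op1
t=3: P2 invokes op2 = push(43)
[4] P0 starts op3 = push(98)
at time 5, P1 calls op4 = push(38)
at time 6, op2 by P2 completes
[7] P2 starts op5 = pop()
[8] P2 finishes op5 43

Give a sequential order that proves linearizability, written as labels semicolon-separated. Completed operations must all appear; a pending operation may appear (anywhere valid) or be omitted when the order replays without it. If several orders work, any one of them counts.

after step 1 (op1 push(13)): stack <13>
after step 2 (op2 push(43)): stack <13,43>
after step 3 (op5 pop() → 43): stack <13>

op1; op2; op5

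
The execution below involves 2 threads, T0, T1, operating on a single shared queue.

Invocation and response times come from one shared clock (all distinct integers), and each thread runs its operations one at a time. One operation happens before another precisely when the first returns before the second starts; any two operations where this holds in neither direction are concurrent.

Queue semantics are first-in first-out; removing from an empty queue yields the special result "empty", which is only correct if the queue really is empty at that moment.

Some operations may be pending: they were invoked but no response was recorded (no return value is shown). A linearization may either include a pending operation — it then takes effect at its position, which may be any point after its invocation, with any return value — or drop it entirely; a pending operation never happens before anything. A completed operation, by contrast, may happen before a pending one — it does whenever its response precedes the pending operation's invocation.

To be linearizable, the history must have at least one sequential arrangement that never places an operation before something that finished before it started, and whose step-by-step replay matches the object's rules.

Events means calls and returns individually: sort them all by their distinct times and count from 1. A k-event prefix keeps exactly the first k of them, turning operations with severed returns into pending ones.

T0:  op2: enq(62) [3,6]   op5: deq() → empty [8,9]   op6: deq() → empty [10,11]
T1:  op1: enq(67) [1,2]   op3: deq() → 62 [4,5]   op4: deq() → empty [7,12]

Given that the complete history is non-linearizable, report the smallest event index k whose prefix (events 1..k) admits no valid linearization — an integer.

a valid linearization of events 1..4 exists, for instance op1:
step 1: op1 enq(67) — queue <67>
event 5 — op3's response, time 5 — after it, nothing linearizes
every completion of the 1 pending operation (op2) was checked; none linearizes
sample order op1, op3 (pending dropped) stalls at step 2 — op3 deq() → 62 has no legal effect

5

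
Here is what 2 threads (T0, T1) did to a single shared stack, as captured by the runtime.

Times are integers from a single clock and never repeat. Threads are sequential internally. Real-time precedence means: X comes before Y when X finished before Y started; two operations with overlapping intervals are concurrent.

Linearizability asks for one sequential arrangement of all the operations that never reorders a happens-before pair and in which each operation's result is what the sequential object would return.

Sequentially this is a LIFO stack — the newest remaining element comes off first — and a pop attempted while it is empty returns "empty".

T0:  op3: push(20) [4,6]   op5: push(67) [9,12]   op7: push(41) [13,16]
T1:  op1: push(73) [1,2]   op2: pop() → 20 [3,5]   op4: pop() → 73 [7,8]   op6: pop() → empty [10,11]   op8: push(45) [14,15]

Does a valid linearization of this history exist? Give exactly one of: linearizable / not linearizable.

linearizable

one valid linearization: op1, op3, op2, op4, op6, op5, op7, op8
step 1: op1 push(73) — stack <73>
step 2: op3 push(20) — stack <73,20>
step 3: op2 pop() → 20 — stack <73>
step 4: op4 pop() → 73 — stack <>
step 5: op6 pop() → empty — stack <>
step 6: op5 push(67) — stack <67>
step 7: op7 push(41) — stack <67,41>
step 8: op8 push(45) — stack <67,41,45>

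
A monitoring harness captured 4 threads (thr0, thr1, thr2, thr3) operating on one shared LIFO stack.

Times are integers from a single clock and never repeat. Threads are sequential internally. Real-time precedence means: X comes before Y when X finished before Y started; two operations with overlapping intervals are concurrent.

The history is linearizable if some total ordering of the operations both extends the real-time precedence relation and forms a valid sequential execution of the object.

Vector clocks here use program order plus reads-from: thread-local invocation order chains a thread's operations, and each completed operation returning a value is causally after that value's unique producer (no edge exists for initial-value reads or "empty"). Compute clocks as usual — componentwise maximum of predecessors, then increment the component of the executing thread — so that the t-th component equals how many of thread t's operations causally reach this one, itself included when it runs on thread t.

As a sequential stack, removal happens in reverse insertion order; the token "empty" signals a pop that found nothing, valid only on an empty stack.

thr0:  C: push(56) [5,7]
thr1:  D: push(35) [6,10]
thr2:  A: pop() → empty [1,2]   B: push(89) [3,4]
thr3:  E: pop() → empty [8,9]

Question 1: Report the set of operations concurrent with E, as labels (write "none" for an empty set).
Answer: D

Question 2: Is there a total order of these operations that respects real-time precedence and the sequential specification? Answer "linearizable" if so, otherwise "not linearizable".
not linearizable

through event 8 a valid linearization exists; event 9 (E responding at time 9) ends that
exactly one order of the 4 completed ops respects real time; the LIFO stack replay fails
no completion choice of the 1 pending operation (D) rescues it — every subset was tried
e.g. A, B, C, E (pending dropped): illegal at step 4, since E pop() → empty cannot apply there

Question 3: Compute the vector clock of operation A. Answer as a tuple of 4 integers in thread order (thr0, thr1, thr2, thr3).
Answer: (0, 0, 1, 0)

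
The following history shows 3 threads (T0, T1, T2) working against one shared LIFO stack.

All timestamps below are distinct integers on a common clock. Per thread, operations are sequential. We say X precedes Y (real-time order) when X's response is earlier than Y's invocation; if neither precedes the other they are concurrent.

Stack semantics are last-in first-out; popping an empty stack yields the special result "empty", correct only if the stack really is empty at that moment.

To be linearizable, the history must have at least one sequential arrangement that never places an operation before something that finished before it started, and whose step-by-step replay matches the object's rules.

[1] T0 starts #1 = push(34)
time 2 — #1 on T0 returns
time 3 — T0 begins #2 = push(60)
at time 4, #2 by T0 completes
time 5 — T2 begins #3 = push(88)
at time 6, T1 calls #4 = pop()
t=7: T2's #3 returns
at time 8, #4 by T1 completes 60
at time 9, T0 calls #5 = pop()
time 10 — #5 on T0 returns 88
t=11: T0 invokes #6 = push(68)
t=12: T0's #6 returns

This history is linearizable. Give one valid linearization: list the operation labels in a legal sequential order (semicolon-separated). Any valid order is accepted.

#1; #2; #4; #3; #5; #6

after step 1 (#1 push(34)): stack <34>
after step 2 (#2 push(60)): stack <34,60>
after step 3 (#4 pop() → 60): stack <34>
after step 4 (#3 push(88)): stack <34,88>
after step 5 (#5 pop() → 88): stack <34>
after step 6 (#6 push(68)): stack <34,68>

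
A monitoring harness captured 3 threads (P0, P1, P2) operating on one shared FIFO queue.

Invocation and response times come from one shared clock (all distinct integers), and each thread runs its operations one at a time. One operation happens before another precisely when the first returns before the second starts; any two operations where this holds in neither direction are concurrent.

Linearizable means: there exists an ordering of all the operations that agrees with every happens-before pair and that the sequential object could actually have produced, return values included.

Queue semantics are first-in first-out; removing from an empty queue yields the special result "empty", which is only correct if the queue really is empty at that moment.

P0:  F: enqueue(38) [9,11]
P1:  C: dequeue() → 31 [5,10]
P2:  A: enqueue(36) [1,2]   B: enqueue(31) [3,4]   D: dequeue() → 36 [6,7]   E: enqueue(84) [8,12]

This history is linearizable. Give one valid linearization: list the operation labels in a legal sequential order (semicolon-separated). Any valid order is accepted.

A; B; D; C; E; F

1. A enqueue(36), leaving queue <36>
2. B enqueue(31), leaving queue <36,31>
3. D dequeue() → 36, leaving queue <31>
4. C dequeue() → 31, leaving queue <>
5. E enqueue(84), leaving queue <84>
6. F enqueue(38), leaving queue <84,38>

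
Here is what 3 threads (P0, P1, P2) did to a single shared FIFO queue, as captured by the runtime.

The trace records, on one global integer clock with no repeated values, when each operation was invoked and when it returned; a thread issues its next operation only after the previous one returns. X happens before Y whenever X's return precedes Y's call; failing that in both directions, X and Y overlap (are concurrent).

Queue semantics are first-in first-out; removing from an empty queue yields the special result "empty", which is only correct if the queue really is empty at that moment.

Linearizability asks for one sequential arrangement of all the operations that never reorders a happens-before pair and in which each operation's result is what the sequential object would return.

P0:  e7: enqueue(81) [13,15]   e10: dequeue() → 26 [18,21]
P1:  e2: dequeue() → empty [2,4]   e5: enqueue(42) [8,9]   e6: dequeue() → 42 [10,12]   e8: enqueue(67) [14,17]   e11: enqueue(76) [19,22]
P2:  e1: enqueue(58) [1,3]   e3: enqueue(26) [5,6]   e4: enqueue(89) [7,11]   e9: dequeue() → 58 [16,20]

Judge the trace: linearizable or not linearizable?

prefix check: 1..11 passes, 1..12 fails once e6's time-12 response joins
every one of the 6 real-time-consistent orders over 6 completed FIFO queue ops fails the sequential spec
e.g. e1, e2, e3, e4, e5, e6: illegal at step 2, since e2 dequeue() → empty cannot apply there
e.g. e1, e2, e3, e5, e4, e6: illegal at step 2, since e2 dequeue() → empty cannot apply there

not linearizable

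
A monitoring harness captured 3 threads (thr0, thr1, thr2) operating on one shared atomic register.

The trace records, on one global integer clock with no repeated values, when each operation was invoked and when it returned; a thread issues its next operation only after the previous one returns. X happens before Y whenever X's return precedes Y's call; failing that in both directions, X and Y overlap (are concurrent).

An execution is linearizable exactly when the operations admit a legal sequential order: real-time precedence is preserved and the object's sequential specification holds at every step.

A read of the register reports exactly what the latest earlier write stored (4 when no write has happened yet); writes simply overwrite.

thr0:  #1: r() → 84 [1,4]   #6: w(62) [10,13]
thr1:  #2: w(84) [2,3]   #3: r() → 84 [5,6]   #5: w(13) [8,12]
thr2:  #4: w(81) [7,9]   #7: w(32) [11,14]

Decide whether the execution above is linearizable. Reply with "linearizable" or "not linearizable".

one valid linearization: #2, #1, #3, #4, #5, #6, #7
1. #2 w(84), leaving value 84
2. #1 r() → 84, leaving value 84
3. #3 r() → 84, leaving value 84
4. #4 w(81), leaving value 81
5. #5 w(13), leaving value 13
6. #6 w(62), leaving value 62
7. #7 w(32), leaving value 32

linearizable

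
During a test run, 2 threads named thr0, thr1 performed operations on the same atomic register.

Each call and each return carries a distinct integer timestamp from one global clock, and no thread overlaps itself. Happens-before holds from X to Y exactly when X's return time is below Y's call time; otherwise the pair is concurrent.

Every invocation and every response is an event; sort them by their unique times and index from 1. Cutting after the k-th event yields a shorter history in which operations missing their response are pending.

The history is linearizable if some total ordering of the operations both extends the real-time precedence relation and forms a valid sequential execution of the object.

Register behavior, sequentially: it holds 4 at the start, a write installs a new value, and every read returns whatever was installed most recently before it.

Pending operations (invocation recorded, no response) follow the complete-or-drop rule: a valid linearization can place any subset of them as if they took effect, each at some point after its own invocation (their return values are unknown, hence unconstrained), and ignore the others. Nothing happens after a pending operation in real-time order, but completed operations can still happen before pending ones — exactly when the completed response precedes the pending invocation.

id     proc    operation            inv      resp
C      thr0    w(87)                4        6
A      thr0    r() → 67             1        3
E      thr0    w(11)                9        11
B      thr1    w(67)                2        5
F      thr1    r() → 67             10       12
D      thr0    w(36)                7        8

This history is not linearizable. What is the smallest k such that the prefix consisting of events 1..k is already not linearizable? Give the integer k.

events 1..11 are linearizable, e.g. via B, A, C, D, E:
1. B w(67), leaving value 67
2. A r() → 67, leaving value 67
3. C w(87), leaving value 87
4. D w(36), leaving value 36
5. E w(11), leaving value 11
adding event 12 (F responds at 12) leaves no legal real-time order
e.g. A, B, C, D, E, F: illegal at step 1, since A r() → 67 cannot apply there
e.g. A, B, C, D, F, E: illegal at step 1, since A r() → 67 cannot apply there

12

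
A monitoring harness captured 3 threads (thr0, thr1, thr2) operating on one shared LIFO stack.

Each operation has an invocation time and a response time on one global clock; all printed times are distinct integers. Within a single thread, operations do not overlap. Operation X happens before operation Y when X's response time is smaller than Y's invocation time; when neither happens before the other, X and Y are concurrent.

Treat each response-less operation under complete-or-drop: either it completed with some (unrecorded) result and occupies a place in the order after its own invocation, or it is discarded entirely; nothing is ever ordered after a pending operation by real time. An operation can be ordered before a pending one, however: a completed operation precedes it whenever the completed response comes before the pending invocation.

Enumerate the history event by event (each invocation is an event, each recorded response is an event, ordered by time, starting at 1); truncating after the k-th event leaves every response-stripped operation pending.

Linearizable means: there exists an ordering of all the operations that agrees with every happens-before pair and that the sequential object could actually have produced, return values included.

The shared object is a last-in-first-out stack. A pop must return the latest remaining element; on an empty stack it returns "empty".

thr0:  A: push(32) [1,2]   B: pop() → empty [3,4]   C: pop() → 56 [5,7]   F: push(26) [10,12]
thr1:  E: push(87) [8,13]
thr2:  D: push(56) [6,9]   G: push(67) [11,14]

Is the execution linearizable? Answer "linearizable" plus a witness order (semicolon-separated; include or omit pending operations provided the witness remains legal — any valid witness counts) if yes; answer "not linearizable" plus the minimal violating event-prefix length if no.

prefix check: 1..3 passes, 1..4 fails once B's time-4 response joins
a single order respects real time; the 2 completed LIFO stack operations fail replay along it
one such order, A, B, breaks at step 2 where B pop() → empty is illegal

not linearizable — minimal violating prefix: 4 events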